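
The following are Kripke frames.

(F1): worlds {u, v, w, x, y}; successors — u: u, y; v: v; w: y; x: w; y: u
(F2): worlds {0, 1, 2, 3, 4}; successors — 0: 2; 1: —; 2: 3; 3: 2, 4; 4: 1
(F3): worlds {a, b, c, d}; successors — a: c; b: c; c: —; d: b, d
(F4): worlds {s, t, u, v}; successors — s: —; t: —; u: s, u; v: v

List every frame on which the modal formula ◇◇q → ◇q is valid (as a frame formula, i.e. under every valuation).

Frame correspondent (Sahlqvist): ∀x ∀y ∀z (Rxy ∧ Ryz → Rxz) — i.e. transitivity.
(F1): fails — Rxw and Rwy but not Rxy.
(F2): fails — R34 and R41 but not R31.
(F3): fails — Rdb and Rbc but not Rdc.
(F4): ✓.
Valid on: (F4).

(F4)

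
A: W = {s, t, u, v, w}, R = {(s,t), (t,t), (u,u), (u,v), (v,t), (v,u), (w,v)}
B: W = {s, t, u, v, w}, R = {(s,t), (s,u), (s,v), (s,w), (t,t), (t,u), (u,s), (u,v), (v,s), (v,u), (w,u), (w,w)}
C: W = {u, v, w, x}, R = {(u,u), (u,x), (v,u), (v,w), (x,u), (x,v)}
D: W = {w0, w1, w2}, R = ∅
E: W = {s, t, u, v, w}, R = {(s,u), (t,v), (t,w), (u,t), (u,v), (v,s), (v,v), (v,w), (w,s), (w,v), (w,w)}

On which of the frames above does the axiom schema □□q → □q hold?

B, D

This is the axiom for density; its first-order frame correspondent is ∀x ∀y (Rxy → ∃z (Rxz ∧ Rzy)).
A: fails — Rwv but no z with Rwz and Rzv.
B: condition met.
C: fails — Rvw but no z with Rvz and Rzw.
D: condition met.
E: fails — Rut but no z with Ruz and Rzt.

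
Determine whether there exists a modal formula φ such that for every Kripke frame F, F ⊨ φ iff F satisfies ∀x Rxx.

Yes, by □p → p

This is a Sahlqvist condition; the T axiom □p → p defines it.
Suppose □p→p is valid. At any x set V(p)={w : Rxw}. Then □p holds at x, so p holds at x, i.e. Rxx.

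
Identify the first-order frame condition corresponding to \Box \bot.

□⊥ is valid iff no world has any successor (otherwise □⊥ fails at any world with one).

Emptiness of R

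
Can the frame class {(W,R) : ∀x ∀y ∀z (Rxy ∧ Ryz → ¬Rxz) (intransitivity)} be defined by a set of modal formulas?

Not modally definable

Any modally definable frame class is closed under surjective bounded morphisms.
The 3-cycle (worlds 0,1,2 with 0→1→2→0) is intransitive. Mapping every world to a single reflexive point • is a surjective bounded morphism; the reflexive point is not intransitive (R••∧R•• but R••).
So no modal formula (or set of formulas) defines exactly the intransitive frames.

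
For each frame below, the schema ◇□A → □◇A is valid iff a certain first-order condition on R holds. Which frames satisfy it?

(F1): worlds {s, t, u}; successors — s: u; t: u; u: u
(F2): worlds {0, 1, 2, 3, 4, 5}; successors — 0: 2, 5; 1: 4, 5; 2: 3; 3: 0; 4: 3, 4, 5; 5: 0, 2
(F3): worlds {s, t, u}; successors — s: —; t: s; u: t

Frame correspondent (Sahlqvist): ∀x ∀y ∀z (Rxy ∧ Rxz → ∃w (Ryw ∧ Rzw)) — i.e. convergence.
(F1): condition met.
(F2): fails — R02 and R05 but 2 and 5 have no common successor.
(F3): fails — Rts and Rts but s and s have no common successor.

(F1)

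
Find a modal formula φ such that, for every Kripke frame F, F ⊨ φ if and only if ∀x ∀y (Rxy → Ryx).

This is symmetry; the standard corresponding axiom is B: s → □◇s.
Suppose s→□◇s is valid. Take Rxy and set V(s)={x}. Then s at x, so □◇s at x, so ◇s at y, so some z with Ryz has s; z=x, i.e. Ryx.

s → □◇s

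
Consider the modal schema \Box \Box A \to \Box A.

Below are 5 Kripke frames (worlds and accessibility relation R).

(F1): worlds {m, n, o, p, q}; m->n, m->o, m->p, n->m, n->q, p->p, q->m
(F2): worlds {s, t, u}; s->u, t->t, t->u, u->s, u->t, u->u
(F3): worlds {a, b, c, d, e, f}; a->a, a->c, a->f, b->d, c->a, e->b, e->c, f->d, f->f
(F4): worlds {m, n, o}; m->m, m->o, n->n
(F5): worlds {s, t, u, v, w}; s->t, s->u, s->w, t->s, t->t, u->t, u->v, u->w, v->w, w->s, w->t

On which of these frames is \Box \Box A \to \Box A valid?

The schema corresponds to density: \forall x \forall y (Rxy \to \exists z (Rxz \wedge Rzy)).
(F1): fails — Rmo but no z with Rmz and Rzo.
(F2): holds.
(F3): fails — Reb but no z with Rez and Rzb.
(F4): holds.
(F5): fails — Ruv but no z with Ruz and Rzv.

(F2), (F4)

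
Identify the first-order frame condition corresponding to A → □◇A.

This schema is the B axiom.
Its frame correspondent is symmetry — ∀x ∀y (Rxy → Ryx).

Symmetry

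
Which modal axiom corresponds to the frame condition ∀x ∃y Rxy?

This is seriality; the standard corresponding axiom is D: □ψ → ◇ψ.
Suppose □ψ→◇ψ is valid. At any x set V(ψ)=W. Then □ψ at x, so ◇ψ at x, so x has a successor.

□ψ → ◇ψ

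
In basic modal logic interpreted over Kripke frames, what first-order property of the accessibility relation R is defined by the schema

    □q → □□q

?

Suppose □q→□□q is valid. Take Rxy, Ryz and set V(q)={w : Rxw}. Then □q at x, so □□q at x, so □q at y, so q at z, i.e. Rxz.
Conversely, on a frame with transitivity the schema holds at every world under every valuation.
So the correspondent is transitivity.

transitivity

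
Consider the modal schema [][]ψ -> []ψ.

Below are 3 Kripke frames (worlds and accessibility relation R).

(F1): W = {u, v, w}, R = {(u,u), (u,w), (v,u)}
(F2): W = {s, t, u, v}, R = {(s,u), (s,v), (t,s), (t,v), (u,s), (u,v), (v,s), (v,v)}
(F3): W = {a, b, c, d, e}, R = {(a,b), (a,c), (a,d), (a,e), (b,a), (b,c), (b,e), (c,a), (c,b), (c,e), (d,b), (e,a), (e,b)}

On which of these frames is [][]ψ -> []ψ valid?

(F1)

This is the axiom for density; its first-order frame correspondent is forall x forall y (Rxy -> exists z (Rxz & Rzy)).
(F1): ✓.
(F2): fails — Rsu but no z with Rsz and Rzu.
(F3): fails — Rdb but no z with Rdz and Rzb.
Valid on: (F1).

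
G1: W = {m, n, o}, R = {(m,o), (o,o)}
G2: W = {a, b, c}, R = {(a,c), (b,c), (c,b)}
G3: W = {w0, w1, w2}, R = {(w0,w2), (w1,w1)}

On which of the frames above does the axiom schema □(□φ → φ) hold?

Frame correspondent (Sahlqvist): ∀x ∀y (Rxy → Ryy) — i.e. shift-reflexivity.
G1: condition met.
G2: fails — Rac but not Rcc.
G3: fails — Rw0w2 but not Rw2w2.
Valid on: G1.

G1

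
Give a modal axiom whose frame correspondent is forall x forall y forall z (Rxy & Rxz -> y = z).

The condition is partial functionality. The CD schema ◇q → □q defines it.
Suppose ◇q→□q is valid. Take Rxy, Rxz and set V(q)={y}. Then ◇q at x, so □q at x, so q at z, i.e. z=y.

◇q → □q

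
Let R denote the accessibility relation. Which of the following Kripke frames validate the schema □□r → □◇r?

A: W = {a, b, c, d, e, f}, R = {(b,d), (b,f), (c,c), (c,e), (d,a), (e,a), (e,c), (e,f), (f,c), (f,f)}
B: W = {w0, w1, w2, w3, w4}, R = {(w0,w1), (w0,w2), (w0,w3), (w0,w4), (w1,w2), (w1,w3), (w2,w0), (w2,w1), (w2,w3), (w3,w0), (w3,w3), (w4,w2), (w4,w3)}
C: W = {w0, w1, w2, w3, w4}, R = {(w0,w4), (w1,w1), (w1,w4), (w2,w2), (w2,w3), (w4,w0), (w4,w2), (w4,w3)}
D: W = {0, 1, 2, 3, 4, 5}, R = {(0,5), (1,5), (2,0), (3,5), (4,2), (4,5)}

Frame correspondent (Sahlqvist): ∀x ∀z (xRz → ∃w (xR²w ∧ zRw)) — i.e. a generalized confluence (Geach) condition.
A: fails — dRa but no w with dR²w and aRw.
B: condition met.
C: fails — w2Rw3 but no w with w2R²w and w3Rw.
D: fails — 0R5 but no w with 0R²w and 5Rw.

B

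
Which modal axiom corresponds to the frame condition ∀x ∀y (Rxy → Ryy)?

□(□r → r)

The condition is shift-reflexivity. The T□ schema □(□r → r) defines it.
Suppose □(□r→r) is valid. Take Rxy and set V(r)={w : Ryw}. Then at y, □r holds; since □(□r→r) at x, □r→r at y, so r at y, i.e. Ryy.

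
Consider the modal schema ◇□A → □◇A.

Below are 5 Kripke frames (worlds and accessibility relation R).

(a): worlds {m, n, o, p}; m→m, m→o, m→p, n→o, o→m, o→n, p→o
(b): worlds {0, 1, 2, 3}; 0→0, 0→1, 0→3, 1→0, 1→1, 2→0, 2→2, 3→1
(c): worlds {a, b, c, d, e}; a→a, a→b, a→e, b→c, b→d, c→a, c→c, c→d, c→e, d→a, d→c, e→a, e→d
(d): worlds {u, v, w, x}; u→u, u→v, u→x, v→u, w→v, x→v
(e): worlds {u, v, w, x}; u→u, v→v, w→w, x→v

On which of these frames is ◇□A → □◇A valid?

This is the axiom for convergence; its first-order frame correspondent is ∀x ∀y ∀z (Rxy ∧ Rxz → ∃w (Ryw ∧ Rzw)).
(a): fails — Rmo and Rmp but o and p have no common successor.
(b): holds.
(c): fails — Rab and Raa but b and a have no common successor.
(d): fails — Ruv and Rux but v and x have no common successor.
(e): holds.

(b), (e)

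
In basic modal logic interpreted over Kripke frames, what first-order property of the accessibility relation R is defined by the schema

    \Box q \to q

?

Suppose □q→q is valid. At any x set V(q)={w : Rxw}. Then □q holds at x, so q holds at x, i.e. Rxx.

reflexivity: \forall x Rxx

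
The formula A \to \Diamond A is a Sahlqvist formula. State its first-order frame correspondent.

This schema is equivalent to the T axiom □A → A.
Its frame correspondent is reflexivity — \forall x Rxx.

reflexivity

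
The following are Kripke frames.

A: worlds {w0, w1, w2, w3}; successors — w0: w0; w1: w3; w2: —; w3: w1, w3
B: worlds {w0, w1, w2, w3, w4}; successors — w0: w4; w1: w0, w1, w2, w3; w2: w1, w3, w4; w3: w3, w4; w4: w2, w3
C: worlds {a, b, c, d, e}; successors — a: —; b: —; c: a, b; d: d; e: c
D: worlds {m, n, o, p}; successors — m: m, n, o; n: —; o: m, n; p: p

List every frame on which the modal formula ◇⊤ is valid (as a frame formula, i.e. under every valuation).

Frame correspondent (Sahlqvist): ∀x ∃y Rxy — i.e. seriality.
A: fails — world w2 has no successor.
B: condition met.
C: fails — world a has no successor.
D: fails — world n has no successor.
Valid on: B.

B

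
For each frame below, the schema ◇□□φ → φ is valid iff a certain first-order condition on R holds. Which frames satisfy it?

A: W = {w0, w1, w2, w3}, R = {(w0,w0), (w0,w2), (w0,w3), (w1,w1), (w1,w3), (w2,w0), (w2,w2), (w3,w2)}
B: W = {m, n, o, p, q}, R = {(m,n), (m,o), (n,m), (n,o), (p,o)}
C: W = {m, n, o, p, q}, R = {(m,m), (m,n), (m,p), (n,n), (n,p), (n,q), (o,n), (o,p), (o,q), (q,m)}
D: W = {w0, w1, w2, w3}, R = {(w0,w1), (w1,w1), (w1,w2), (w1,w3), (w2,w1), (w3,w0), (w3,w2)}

D

The schema corresponds to a generalized confluence (Geach) condition: ∀x ∀y (xRy → ∃w (yR²w ∧ x = w)).
A: fails — w1Rw3 but no w with w3R²w and w1=w.
B: fails — mRn but no w with nR²w and m=w.
C: fails — mRp but no w with pR²w and m=w.
D: ✓.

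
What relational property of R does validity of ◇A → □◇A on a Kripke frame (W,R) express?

Suppose ◇A→□◇A is valid. Take Rxy, Rxz and set V(A)={y}. Then ◇A at x, so □◇A at x, so ◇A at z, so some w with Rzw has A; w=y, i.e. Rzy. By symmetry of the argument, Ryz.

The Euclidean property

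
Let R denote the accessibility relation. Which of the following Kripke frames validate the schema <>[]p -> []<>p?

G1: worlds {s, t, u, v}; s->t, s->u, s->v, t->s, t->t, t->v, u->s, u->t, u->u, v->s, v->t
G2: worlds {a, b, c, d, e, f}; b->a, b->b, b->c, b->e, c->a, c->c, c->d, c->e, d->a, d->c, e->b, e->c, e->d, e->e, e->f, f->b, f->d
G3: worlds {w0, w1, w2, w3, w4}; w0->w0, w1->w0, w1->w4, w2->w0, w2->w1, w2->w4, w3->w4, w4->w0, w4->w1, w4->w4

G1, G3

Frame correspondent (Sahlqvist): forall x forall y forall z (Rxy & Rxz -> exists w (Ryw & Rzw)) — i.e. convergence.
G1: ✓.
G2: fails — Rbc and Rba but c and a have no common successor.
G3: ✓.
Valid on: G1, G3.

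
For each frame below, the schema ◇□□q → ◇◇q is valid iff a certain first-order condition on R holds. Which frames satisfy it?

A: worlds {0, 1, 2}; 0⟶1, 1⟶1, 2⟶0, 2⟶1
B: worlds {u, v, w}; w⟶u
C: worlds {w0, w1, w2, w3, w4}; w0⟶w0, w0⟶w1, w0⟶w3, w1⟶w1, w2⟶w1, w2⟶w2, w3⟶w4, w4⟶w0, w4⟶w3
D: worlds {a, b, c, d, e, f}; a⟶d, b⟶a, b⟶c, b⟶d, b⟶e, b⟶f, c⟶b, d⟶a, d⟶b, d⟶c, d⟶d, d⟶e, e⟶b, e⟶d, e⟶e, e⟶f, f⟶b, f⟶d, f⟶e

A, C, D

This is the axiom for a generalized confluence (Geach) condition; its first-order frame correspondent is ∀x ∀y (xRy → ∃w (yR²w ∧ xR²w)).
A: satisfies the condition.
B: fails — wRu but no t with uR²t and wR²t.
C: satisfies the condition.
D: satisfies the condition.
Valid on: A, C, D.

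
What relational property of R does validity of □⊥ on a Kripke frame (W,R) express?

This is the Ver axiom.
Its frame correspondent is emptiness of R — ∀x ∀y ¬Rxy.

emptiness of R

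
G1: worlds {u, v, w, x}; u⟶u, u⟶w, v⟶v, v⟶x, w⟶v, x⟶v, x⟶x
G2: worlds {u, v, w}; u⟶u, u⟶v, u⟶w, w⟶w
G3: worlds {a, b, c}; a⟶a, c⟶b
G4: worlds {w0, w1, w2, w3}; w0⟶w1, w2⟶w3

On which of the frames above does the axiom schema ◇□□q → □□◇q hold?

G3, G4

This is the axiom for a generalized confluence (Geach) condition; its first-order frame correspondent is ∀x ∀y ∀z ((xRy ∧ xR²z) → ∃w (yR²w ∧ zRw)).
G1: fails — uRw, uR²u but no t with wR²t and uRt.
G2: fails — uRu, uR²v but no t with uR²t and vRt.
G3: satisfies the condition.
G4: satisfies the condition.
Valid on: G3, G4.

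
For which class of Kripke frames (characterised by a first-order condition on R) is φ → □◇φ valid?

symmetry: ∀x ∀y (Rxy → Ryx)

Suppose φ→□◇φ is valid. Take Rxy and set V(φ)={x}. Then φ at x, so □◇φ at x, so ◇φ at y, so some z with Ryz has φ; z=x, i.e. Ryx.
Conversely, any frame satisfying ∀x ∀y (Rxy → Ryx) validates the schema.
Frame condition: ∀x ∀y (Rxy → Ryx).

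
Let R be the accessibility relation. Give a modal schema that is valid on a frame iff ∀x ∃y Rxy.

□p → ◇p

The condition is seriality. The D schema □p → ◇p defines it.
Suppose □p→◇p is valid. At any x set V(p)=W. Then □p at x, so ◇p at x, so x has a successor.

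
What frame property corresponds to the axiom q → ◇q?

Equivalently (dual form): □q → q.
Suppose □q→q is valid. At any x set V(q)={w : Rxw}. Then □q holds at x, so q holds at x, i.e. Rxx.
Conversely, on a frame with reflexivity the schema holds at every world under every valuation.
So the correspondent is reflexivity.

reflexivity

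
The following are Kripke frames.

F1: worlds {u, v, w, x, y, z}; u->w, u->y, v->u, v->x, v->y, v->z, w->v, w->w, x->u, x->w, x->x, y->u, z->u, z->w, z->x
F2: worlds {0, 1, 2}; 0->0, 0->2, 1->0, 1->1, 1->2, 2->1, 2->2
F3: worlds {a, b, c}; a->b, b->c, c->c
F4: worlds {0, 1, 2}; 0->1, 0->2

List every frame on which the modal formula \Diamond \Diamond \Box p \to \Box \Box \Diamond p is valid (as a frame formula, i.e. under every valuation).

F2, F3, F4

The schema corresponds to a generalized confluence (Geach) condition: \forall x \forall y \forall z ((x R^2 y \wedge x R^2 z) \to \exists w (yRw \wedge zRw)).
F1: fails — uR²v, uR²w but no t with vRt and wRt.
F2: ✓.
F3: ✓.
F4: ✓.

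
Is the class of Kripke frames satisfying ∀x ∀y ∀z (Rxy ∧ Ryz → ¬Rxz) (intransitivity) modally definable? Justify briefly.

Any modally definable frame class is closed under surjective bounded morphisms.
The 5-cycle (worlds a,b,c,d,e with a→b→c→d→e→a) is intransitive. Mapping every world to a single reflexive point • is a surjective bounded morphism; the reflexive point is not intransitive (R••∧R•• but R••).
So no modal formula (or set of formulas) defines exactly the intransitive frames.

Not definable by any modal formula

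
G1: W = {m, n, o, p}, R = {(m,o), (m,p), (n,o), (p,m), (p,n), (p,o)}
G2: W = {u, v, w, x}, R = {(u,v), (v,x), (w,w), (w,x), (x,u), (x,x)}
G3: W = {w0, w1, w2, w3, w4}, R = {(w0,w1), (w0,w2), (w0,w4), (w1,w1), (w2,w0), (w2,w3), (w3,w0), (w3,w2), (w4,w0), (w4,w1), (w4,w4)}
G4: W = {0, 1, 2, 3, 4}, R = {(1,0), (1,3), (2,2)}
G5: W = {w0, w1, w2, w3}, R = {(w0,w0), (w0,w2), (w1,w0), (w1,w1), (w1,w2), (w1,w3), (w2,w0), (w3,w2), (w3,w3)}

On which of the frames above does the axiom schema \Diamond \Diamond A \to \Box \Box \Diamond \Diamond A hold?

The schema corresponds to a generalized confluence (Geach) condition: \forall x \forall y \forall z ((x R^2 y \wedge x R^2 z) \to \exists w (y = w \wedge z R^2 w)).
G1: fails — mR²m, mR²n but no w with m=w and nR²w.
G2: fails — vR²u, vR²u but no t with u=t and uR²t.
G3: fails — w0R²w0, w0R²w1 but no w with w0=w and w1R²w.
G4: condition met.
G5: fails — w1R²w1, w1R²w0 but no w with w1=w and w0R²w.

G4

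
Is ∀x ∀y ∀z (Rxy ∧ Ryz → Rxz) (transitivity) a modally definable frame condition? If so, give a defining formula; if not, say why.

Definable; □q → □□q defines it

Yes: it is transitivity, defined by the 4 schema □q → □□q.
Suppose □q→□□q is valid. Take Rxy, Ryz and set V(q)={w : Rxw}. Then □q at x, so □□q at x, so □q at y, so q at z, i.e. Rxz.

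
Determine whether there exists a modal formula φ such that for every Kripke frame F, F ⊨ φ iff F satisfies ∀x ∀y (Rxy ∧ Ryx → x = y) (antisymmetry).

If a class were modally definable it would be closed under surjective bounded morphisms (Goldblatt–Thomason).
The 4-cycle (worlds s,t,u,v with s→t→u→v→s) is antisymmetric. Sending even-indexed worlds to • and odd-indexed worlds to ∘ is a surjective bounded morphism onto the two-world frame with •↔∘, which is not antisymmetric.
So the class is not modally definable.

No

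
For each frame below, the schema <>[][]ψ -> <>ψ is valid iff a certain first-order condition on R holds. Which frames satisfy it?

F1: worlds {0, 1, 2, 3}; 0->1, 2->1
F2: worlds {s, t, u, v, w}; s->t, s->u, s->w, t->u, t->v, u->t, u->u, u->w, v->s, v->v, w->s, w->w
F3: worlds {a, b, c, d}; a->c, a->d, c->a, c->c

This is the axiom for a generalized confluence (Geach) condition; its first-order frame correspondent is forall x forall y (xRy -> exists w (y R^2 w & xRw)).
F1: fails — 0R1 but no w with 1R²w and 0Rw.
F2: condition met.
F3: fails — aRd but no w with dR²w and aRw.

F2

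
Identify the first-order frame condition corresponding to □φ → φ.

This schema is the T axiom.
It corresponds to reflexivity: ∀x Rxx.

reflexivity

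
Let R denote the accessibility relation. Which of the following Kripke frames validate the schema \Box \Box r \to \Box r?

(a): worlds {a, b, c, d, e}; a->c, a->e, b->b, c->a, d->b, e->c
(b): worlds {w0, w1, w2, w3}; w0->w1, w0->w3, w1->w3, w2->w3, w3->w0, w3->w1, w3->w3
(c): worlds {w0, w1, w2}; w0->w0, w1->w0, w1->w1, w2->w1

(b), (c)

This is the axiom for density; its first-order frame correspondent is \forall x \forall y (Rxy \to \exists z (Rxz \wedge Rzy)).
(a): fails — Rae but no z with Raz and Rze.
(b): ✓.
(c): ✓.
Valid on: (b), (c).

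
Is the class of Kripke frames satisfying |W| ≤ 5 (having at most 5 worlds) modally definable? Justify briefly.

If a class were modally definable it would be closed under disjoint unions (Goldblatt–Thomason).
Any modal formula valid on each of 6 disjoint one-world frames is valid on their disjoint union (validity is preserved under disjoint unions). Each one-world frame has |W|=1≤5, but the union has |W|=6.
Hence having at most 5 worlds is not modally definable.

Not definable by any modal formula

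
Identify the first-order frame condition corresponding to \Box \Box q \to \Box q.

Suppose □□q→□q is valid. Take Rxy and set V(q)={w : xR²w}. Then □□q at x, so □q at x, so q at y, i.e. ∃z(Rxz∧Rzy).
Conversely, any frame satisfying \forall x \forall y (Rxy \to \exists z (Rxz \wedge Rzy)) validates the schema.
Frame condition: \forall x \forall y (Rxy \to \exists z (Rxz \wedge Rzy)).

Density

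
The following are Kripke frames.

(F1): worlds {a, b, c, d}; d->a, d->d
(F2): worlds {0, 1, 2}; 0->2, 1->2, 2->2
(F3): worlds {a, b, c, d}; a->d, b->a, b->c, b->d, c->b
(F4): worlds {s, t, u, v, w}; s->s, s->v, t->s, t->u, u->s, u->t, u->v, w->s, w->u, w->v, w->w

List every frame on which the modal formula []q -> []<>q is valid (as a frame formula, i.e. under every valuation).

The schema corresponds to a generalized confluence (Geach) condition: forall x forall z (xRz -> exists w (xRw & zRw)).
(F1): fails — dRa but no w with dRw and aRw.
(F2): satisfies the condition.
(F3): fails — aRd but no w with aRw and dRw.
(F4): fails — sRv but no w* with sRw* and vRw*.
Valid on: (F2).

(F2)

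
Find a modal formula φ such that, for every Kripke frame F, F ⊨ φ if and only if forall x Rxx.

This is reflexivity; the standard corresponding axiom is T: □r → r.
Suppose □r→r is valid. At any x set V(r)={w : Rxw}. Then □r holds at x, so r holds at x, i.e. Rxx.

□r → r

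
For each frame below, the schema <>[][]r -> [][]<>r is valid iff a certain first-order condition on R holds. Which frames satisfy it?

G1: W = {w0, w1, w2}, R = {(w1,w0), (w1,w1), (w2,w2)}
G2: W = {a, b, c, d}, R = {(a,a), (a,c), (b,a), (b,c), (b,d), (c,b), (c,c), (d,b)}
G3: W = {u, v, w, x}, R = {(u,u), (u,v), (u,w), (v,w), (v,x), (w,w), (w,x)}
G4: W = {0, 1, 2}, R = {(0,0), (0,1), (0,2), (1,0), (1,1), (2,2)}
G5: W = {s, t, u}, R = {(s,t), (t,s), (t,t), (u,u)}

The schema corresponds to a generalized confluence (Geach) condition: forall x forall y forall z ((xRy & x R^2 z) -> exists w (y R^2 w & zRw)).
G1: fails — w1Rw0, w1R²w0 but no w with w0R²w and w0Rw.
G2: satisfies the condition.
G3: fails — uRu, uR²x but no t with uR²t and xRt.
G4: fails — 0R2, 0R²1 but no w with 2R²w and 1Rw.
G5: satisfies the condition.
Valid on: G2, G5.

G2, G5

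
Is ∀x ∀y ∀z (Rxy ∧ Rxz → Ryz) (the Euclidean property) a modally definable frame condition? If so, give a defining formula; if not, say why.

This is a Sahlqvist condition; the 5 axiom ◇q → □◇q defines it.

Definable; ◇q → □◇q defines it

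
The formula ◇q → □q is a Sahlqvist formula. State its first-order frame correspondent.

Partial functionality

Suppose ◇q→□q is valid. Take Rxy, Rxz and set V(q)={y}. Then ◇q at x, so □q at x, so q at z, i.e. z=y.
The converse is a direct semantic check.
Frame condition: ∀x ∀y ∀z (Rxy ∧ Rxz → y = z).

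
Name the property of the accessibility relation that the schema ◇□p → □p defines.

This is a form of the 5 axiom.
Its frame correspondent is the Euclidean property — ∀x ∀y ∀z (Rxy ∧ Rxz → Ryz).

the Euclidean property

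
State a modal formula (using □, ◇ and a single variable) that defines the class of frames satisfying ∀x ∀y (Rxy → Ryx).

The condition is symmetry. The B schema p → □◇p defines it.
Suppose p→□◇p is valid. Take Rxy and set V(p)={x}. Then p at x, so □◇p at x, so ◇p at y, so some z with Ryz has p; z=x, i.e. Ryx.

p → □◇p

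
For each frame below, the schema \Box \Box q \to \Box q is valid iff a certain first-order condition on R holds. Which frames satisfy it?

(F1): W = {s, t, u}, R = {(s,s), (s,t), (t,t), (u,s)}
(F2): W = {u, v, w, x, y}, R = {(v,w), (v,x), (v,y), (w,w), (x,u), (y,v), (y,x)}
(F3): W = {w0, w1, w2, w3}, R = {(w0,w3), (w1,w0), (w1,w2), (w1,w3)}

(F1)

The schema corresponds to density: \forall x \forall y (Rxy \to \exists z (Rxz \wedge Rzy)).
(F1): condition met.
(F2): fails — Rxu but no z with Rxz and Rzu.
(F3): fails — Rw1w2 but no z with Rw1z and Rzw2.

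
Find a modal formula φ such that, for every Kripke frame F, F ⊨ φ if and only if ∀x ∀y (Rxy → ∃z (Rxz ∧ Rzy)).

This is density; the standard corresponding axiom is C4: □□r → □r.
Suppose □□r→□r is valid. Take Rxy and set V(r)={w : xR²w}. Then □□r at x, so □r at x, so r at y, i.e. ∃z(Rxz∧Rzy).

□□r → □r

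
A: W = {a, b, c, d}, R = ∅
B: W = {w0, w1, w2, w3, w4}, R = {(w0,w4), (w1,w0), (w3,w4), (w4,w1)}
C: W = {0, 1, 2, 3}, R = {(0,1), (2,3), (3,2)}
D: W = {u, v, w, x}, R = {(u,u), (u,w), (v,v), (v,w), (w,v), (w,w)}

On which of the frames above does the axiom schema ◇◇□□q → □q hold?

A, B

This is the axiom for a generalized confluence (Geach) condition; its first-order frame correspondent is ∀x ∀y ∀z ((xR²y ∧ xRz) → ∃w (yR²w ∧ z = w)).
A: condition met.
B: condition met.
C: fails — 2R²2, 2R3 but no w with 2R²w and 3=w.
D: fails — uR²v, uRu but no t with vR²t and u=t.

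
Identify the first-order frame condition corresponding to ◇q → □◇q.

Suppose ◇q→□◇q is valid. Take Rxy, Rxz and set V(q)={y}. Then ◇q at x, so □◇q at x, so ◇q at z, so some w with Rzw has q; w=y, i.e. Rzy. By symmetry of the argument, Ryz.

the Euclidean property: ∀x ∀y ∀z (Rxy ∧ Rxz → Ryz)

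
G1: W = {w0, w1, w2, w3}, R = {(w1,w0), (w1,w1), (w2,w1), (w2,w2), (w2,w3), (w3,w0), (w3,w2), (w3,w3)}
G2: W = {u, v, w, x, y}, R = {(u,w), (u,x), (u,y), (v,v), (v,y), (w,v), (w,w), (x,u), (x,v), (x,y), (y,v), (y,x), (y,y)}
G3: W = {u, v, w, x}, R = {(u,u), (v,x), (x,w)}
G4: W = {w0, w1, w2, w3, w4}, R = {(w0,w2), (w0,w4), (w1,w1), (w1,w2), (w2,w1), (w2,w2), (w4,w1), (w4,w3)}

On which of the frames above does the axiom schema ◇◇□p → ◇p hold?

G2

This is the axiom for a generalized confluence (Geach) condition; its first-order frame correspondent is ∀x ∀y (xR²y → ∃w (yRw ∧ xRw)).
G1: fails — w1R²w0 but no w with w0Rw and w1Rw.
G2: ✓.
G3: fails — vR²w but no t with wRt and vRt.
G4: fails — w0R²w3 but no w with w3Rw and w0Rw.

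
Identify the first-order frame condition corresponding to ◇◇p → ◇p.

Replacing p by ¬p and contraposing gives the equivalent schema □p → □□p.
Suppose □p→□□p is valid. Take Rxy, Ryz and set V(p)={w : Rxw}. Then □p at x, so □□p at x, so □p at y, so p at z, i.e. Rxz.

Transitivity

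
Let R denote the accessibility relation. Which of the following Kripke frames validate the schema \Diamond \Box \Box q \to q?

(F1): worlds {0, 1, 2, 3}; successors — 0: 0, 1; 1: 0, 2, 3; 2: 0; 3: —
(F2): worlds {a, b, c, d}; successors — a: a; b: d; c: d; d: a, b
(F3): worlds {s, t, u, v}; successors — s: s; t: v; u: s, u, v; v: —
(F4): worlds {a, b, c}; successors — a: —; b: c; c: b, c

(F4)

Frame correspondent (Sahlqvist): \forall x \forall y (xRy \to \exists w (y R^2 w \wedge x = w)) — i.e. a generalized confluence (Geach) condition.
(F1): fails — 1R3 but no w with 3R²w and 1=w.
(F2): fails — bRd but no w with dR²w and b=w.
(F3): fails — tRv but no w with vR²w and t=w.
(F4): satisfies the condition.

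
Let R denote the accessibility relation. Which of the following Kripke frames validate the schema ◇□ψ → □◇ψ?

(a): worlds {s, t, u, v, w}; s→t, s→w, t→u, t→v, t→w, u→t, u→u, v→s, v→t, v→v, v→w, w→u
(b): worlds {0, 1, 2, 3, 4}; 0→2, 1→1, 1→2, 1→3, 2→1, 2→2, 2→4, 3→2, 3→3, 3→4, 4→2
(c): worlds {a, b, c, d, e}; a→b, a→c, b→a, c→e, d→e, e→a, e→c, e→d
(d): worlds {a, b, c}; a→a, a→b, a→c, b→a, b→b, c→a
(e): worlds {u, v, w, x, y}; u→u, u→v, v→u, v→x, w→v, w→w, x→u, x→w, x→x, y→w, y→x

(b), (d)

This is the axiom for convergence; its first-order frame correspondent is ∀x ∀y ∀z (Rxy ∧ Rxz → ∃w (Ryw ∧ Rzw)).
(a): fails — Rtv and Rtw but v and w have no common successor.
(b): holds.
(c): fails — Rab and Rac but b and c have no common successor.
(d): holds.
(e): fails — Rww and Rwv but w and v have no common successor.
Valid on: (b), (d).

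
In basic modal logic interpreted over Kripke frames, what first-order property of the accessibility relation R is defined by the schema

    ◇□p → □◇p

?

Convergence

Suppose ◇□p→□◇p is valid. Take Rxy, Rxz and set V(p)={w : Ryw}. Then □p at y so ◇□p at x, so □◇p at x, so ◇p at z, giving w with Rzw and Ryw.
Conversely, on a frame with convergence the schema holds at every world under every valuation.
Frame condition: ∀x ∀y ∀z (Rxy ∧ Rxz → ∃w (Ryw ∧ Rzw)).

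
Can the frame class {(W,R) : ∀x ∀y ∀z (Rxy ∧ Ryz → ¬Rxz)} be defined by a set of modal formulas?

No — not modally definable

Modal frame validity is preserved under surjective bounded morphisms.
The 5-cycle (worlds 0,1,2,3,4 with 0→1→2→3→4→0) is intransitive. Mapping every world to a single reflexive point • is a surjective bounded morphism; the reflexive point is not intransitive (R••∧R•• but R••).
So no modal formula (or set of formulas) defines exactly the intransitive frames.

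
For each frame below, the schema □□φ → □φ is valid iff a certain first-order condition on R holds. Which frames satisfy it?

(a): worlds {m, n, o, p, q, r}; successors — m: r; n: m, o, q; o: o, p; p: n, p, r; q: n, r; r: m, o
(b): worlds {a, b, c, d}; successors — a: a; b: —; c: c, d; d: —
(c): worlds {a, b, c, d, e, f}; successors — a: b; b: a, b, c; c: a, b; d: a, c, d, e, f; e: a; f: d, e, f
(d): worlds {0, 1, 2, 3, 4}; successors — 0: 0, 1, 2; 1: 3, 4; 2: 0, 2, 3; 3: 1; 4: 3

Frame correspondent (Sahlqvist): ∀x ∀y (Rxy → ∃z (Rxz ∧ Rzy)) — i.e. density.
(a): fails — Rmr but no z with Rmz and Rzr.
(b): ✓.
(c): fails — Rea but no z with Rez and Rza.
(d): fails — R31 but no z with R3z and Rz1.

(b)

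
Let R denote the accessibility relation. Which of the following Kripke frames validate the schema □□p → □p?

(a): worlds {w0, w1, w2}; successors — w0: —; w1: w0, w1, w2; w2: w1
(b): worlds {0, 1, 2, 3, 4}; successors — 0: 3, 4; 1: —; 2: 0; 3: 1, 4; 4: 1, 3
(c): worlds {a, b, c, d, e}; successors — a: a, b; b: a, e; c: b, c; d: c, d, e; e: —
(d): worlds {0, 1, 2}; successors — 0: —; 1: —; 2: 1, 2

The schema corresponds to density: ∀x ∀y (Rxy → ∃z (Rxz ∧ Rzy)).
(a): condition met.
(b): fails — R34 but no z with R3z and Rz4.
(c): fails — Rbe but no z with Rbz and Rze.
(d): condition met.
Valid on: (a), (d).

(a), (d)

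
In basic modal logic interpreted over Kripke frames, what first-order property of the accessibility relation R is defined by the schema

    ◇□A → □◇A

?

Suppose ◇□A→□◇A is valid. Take Rxy, Rxz and set V(A)={w : Ryw}. Then □A at y so ◇□A at x, so □◇A at x, so ◇A at z, giving w with Rzw and Ryw.

Convergence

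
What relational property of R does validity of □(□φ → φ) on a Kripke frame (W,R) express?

Shift-reflexivity

This schema is the T□ axiom.
Its frame correspondent is shift-reflexivity — ∀x ∀y (Rxy → Ryy).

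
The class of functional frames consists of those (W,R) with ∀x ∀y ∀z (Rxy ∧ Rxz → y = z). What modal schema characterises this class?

◇r → □r

The condition is partial functionality. The CD schema ◇r → □r defines it.
Suppose ◇r→□r is valid. Take Rxy, Rxz and set V(r)={y}. Then ◇r at x, so □r at x, so r at z, i.e. z=y.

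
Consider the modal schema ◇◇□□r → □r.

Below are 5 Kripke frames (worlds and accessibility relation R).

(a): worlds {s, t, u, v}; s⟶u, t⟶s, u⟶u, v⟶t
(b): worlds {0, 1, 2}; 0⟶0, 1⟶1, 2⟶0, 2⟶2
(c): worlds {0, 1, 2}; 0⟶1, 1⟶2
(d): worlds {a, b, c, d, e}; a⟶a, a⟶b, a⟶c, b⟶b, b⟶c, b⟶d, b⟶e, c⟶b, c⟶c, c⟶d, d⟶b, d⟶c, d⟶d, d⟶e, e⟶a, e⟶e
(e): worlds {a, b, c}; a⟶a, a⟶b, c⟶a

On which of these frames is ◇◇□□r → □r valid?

Frame correspondent (Sahlqvist): ∀x ∀y ∀z ((xR²y ∧ xRz) → ∃w (yR²w ∧ z = w)) — i.e. a generalized confluence (Geach) condition.
(a): fails — tR²u, tRs but no w with uR²w and s=w.
(b): fails — 2R²0, 2R2 but no w with 0R²w and 2=w.
(c): fails — 0R²2, 0R1 but no w with 2R²w and 1=w.
(d): fails — aR²c, aRa but no w with cR²w and a=w.
(e): fails — aR²b, aRa but no w with bR²w and a=w.
Valid on no frame.

none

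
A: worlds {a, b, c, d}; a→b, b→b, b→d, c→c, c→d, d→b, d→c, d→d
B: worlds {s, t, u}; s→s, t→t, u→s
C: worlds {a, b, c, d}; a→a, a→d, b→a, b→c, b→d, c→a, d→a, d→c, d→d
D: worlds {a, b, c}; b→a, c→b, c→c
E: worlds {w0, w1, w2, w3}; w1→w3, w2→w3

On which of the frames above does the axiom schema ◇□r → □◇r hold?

A, B, C

The schema corresponds to convergence: ∀x ∀y ∀z (Rxy ∧ Rxz → ∃w (Ryw ∧ Rzw)).
A: holds.
B: holds.
C: holds.
D: fails — Rba and Rba but a and a have no common successor.
E: fails — Rw1w3 and Rw1w3 but w3 and w3 have no common successor.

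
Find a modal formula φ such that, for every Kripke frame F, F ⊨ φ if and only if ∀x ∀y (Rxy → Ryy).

This is shift-reflexivity; the standard corresponding axiom is T□: □(□ψ → ψ).

□(□ψ → ψ)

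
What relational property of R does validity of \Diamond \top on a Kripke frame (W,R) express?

seriality

◇⊤ holds at w iff w has a successor, so frame-validity of ◇⊤ is exactly seriality. Equivalently via □p → ◇p:
Suppose □p→◇p is valid. At any x set V(p)=W. Then □p at x, so ◇p at x, so x has a successor.
Conversely, any frame satisfying \forall x \exists y Rxy validates the schema.
So the correspondent is seriality.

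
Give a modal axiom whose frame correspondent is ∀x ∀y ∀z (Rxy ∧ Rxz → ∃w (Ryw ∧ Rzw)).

◇□q → □◇q

This is convergence; the standard corresponding axiom is .2: ◇□q → □◇q.
Suppose ◇□q→□◇q is valid. Take Rxy, Rxz and set V(q)={w : Ryw}. Then □q at y so ◇□q at x, so □◇q at x, so ◇q at z, giving w with Rzw and Ryw.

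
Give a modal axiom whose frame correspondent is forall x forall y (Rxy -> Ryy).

This is shift-reflexivity; the standard corresponding axiom is T□: □(□s → s).
Suppose □(□s→s) is valid. Take Rxy and set V(s)={w : Ryw}. Then at y, □s holds; since □(□s→s) at x, □s→s at y, so s at y, i.e. Ryy.

□(□s → s)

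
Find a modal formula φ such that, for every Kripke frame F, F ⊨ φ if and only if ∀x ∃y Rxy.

The condition is seriality. The D schema □r → ◇r defines it.
Suppose □r→◇r is valid. At any x set V(r)=W. Then □r at x, so ◇r at x, so x has a successor.

□r → ◇r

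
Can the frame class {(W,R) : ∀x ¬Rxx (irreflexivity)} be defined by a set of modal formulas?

Modal frame validity is preserved under surjective bounded morphisms.
The 4-cycle (worlds w0,w1,w2,w3 with w0→w1→w2→w3→w0) is irreflexive, and the map sending every world to a single reflexive point • is a surjective bounded morphism (forth: every edge maps to (•,•); back: every world has a successor). So any modal formula valid on the 4-cycle is also valid on the reflexive point, which is not irreflexive.
So no modal formula (or set of formulas) defines exactly the irreflexive frames.

Not modally definable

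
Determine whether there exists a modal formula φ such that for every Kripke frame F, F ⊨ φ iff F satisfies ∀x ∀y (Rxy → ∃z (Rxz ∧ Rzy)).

Yes, by □□r → □r

The condition is density. A defining modal formula is □□r → □r.
Suppose □□r→□r is valid. Take Rxy and set V(r)={w : xR²w}. Then □□r at x, so □r at x, so r at y, i.e. ∃z(Rxz∧Rzy).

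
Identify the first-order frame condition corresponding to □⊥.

emptiness of R: ∀x ∀y ¬Rxy

This is the Ver axiom.
It corresponds to emptiness of R: ∀x ∀y ¬Rxy.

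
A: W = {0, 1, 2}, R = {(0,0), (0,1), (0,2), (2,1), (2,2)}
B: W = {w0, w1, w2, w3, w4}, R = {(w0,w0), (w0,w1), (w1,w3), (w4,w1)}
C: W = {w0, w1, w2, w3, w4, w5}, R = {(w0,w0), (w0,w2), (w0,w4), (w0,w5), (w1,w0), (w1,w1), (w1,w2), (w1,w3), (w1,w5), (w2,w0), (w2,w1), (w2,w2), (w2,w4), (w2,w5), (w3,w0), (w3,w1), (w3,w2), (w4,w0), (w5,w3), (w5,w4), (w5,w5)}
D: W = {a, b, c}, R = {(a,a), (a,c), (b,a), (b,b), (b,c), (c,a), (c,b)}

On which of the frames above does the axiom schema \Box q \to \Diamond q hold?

This is the axiom for seriality; its first-order frame correspondent is \forall x \exists y Rxy.
A: fails — world 1 has no successor.
B: fails — world w2 has no successor.
C: holds.
D: holds.

C, D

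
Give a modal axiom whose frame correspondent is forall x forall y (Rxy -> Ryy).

□(□s → s)

A defining formula is □(□s → s) (the T□ axiom).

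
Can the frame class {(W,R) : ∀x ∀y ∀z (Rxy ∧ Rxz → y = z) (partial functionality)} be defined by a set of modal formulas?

The condition is partial functionality. A defining modal formula is ◇p → □p.
Suppose ◇p→□p is valid. Take Rxy, Rxz and set V(p)={y}. Then ◇p at x, so □p at x, so p at z, i.e. z=y.

Yes, by ◇p → □p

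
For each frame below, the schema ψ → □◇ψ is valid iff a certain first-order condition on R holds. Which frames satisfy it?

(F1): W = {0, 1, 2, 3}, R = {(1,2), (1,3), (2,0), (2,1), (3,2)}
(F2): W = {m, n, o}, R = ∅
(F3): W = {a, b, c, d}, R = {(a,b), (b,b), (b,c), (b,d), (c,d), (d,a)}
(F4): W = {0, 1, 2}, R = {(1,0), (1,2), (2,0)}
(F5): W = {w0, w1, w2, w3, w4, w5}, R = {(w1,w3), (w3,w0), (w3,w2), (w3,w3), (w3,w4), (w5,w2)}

This is the axiom for symmetry; its first-order frame correspondent is ∀x ∀y (Rxy → Ryx).
(F1): fails — R32 but not R23.
(F2): condition met.
(F3): fails — Rbc but not Rcb.
(F4): fails — R12 but not R21.
(F5): fails — Rw5w2 but not Rw2w5.
Valid on: (F2).

(F2)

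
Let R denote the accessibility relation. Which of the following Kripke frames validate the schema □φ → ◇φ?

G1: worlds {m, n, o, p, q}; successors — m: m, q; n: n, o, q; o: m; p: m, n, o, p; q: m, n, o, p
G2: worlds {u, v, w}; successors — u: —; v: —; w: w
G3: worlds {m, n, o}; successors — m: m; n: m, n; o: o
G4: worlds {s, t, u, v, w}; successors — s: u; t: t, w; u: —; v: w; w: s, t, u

The schema corresponds to seriality: ∀x ∃y Rxy.
G1: satisfies the condition.
G2: fails — world u has no successor.
G3: satisfies the condition.
G4: fails — world u has no successor.
Valid on: G1, G3.

G1, G3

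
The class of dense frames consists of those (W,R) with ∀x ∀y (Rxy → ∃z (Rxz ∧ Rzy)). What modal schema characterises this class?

The condition is density. The C4 schema □□ψ → □ψ defines it.
Suppose □□ψ→□ψ is valid. Take Rxy and set V(ψ)={w : xR²w}. Then □□ψ at x, so □ψ at x, so ψ at y, i.e. ∃z(Rxz∧Rzy).

□□ψ → □ψ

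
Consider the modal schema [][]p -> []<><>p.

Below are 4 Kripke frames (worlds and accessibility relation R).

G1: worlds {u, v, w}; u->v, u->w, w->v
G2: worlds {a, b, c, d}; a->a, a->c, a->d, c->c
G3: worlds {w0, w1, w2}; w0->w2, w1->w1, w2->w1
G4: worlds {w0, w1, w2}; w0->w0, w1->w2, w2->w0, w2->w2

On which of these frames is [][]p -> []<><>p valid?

This is the axiom for a generalized confluence (Geach) condition; its first-order frame correspondent is forall x forall z (xRz -> exists w (x R^2 w & z R^2 w)).
G1: fails — uRv but no t with uR²t and vR²t.
G2: fails — aRd but no w with aR²w and dR²w.
G3: condition met.
G4: condition met.

G3, G4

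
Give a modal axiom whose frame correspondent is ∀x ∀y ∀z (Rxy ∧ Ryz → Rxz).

A defining formula is □p → □□p (the 4 axiom).
Suppose □p→□□p is valid. Take Rxy, Ryz and set V(p)={w : Rxw}. Then □p at x, so □□p at x, so □p at y, so p at z, i.e. Rxz.

□p → □□p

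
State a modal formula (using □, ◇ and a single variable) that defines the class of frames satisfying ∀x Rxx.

A defining formula is □p → p (the T axiom).
Suppose □p→p is valid. At any x set V(p)={w : Rxw}. Then □p holds at x, so p holds at x, i.e. Rxx.

□p → p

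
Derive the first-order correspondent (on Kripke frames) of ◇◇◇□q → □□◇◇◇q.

∀x ∀y ∀z ((xR³y ∧ xR²z) → ∃w (yRw ∧ zR³w))

This is a Sahlqvist (Geach-type) schema ◇^3□^1q → □^2◇^3q.
Minimal-valuation argument: fix x; take any y with xR^3y and any z with xR^2z. Set V(q) to the set of worlds R-reachable from y in exactly 1 step. Then □^1q holds at y, so the antecedent holds at x; validity forces ◇^3q at z, giving a w with zR^3w and yR^1w.
First-order correspondent: ∀x ∀y ∀z ((xR³y ∧ xR²z) → ∃w (yRw ∧ zR³w)).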